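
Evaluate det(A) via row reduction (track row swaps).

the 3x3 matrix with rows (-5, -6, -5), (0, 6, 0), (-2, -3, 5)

det(A) = -210

Forward elimination:
R3 <- R3 - (2/5)*R1:  [    0  -3/5     7 ]
R3 <- R3 - (-1/10)*R2:  [ 0  0  7 ]
Upper-triangular form:
[ -5  -6  -5 ]
[  0   6   0 ]
[  0   0   7 ]
det(A) = (-1)^0 * (-5) * (6) * (7) = -210  (0 row swaps -> sign +1)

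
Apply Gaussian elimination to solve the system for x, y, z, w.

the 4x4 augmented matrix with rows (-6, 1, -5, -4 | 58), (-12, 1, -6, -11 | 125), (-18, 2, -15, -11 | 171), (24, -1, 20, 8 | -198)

Forward elimination on [A|b]:
R2 <- R2 - (2)*R1:  [  0  -1   4  -3   9 ]
R3 <- R3 - (3)*R1:  [  0  -1   0   1  -3 ]
R4 <- R4 - (-4)*R1:  [  0   3   0  -8  34 ]
R3 <- R3 - (1)*R2:  [   0    0   -4    4  -12 ]
R4 <- R4 - (-3)*R2:  [   0    0   12  -17   61 ]
R4 <- R4 - (-3)*R3:  [  0   0   0  -5  25 ]
Row echelon form:
[ -6   1  -5  -4  |   58 ]
[  0  -1   4  -3  |    9 ]
[  0   0  -4   4  |  -12 ]
[  0   0   0  -5  |   25 ]
Back-substitution:
w = (25) / -5 = -5
z = (-12 - (4)*(-5)) / -4 = -2
y = (9 - (4)*(-2) - (-3)*(-5)) / -1 = -2
x = (58 - (1)*(-2) - (-5)*(-2) - (-4)*(-5)) / -6 = -5

(-5, -2, -2, -5)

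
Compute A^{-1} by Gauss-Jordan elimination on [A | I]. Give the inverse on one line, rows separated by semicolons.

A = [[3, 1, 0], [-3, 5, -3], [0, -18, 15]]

inverse = [7/36 -5/36 -1/36; 5/12 5/12 1/12; 1/2 1/2 1/6]

Gauss-Jordan on [A | I]:
R1 <- (1/3)*R1:  [   1  1/3    0  |  1/3    0    0 ]
R2 <- R2 - (-3)*R1:  [  0   6  -3  |   1   1   0 ]
R2 <- (1/6)*R2:  [    0     1  -1/2  |   1/6   1/6     0 ]
R1 <- R1 - (1/3)*R2:  [     1      0    1/6  |   5/18  -1/18      0 ]
R3 <- R3 - (-18)*R2:  [ 0  0  6  |  3  3  1 ]
R3 <- (1/6)*R3:  [   0    0    1  |  1/2  1/2  1/6 ]
R1 <- R1 - (1/6)*R3:  [     1      0      0  |   7/36  -5/36  -1/36 ]
R2 <- R2 - (-1/2)*R3:  [    0     1     0  |  5/12  5/12  1/12 ]
Right block of [I | A^{-1}] is the inverse:
[ 7/36  -5/36  -1/36 ]
[ 5/12   5/12   1/12 ]
[  1/2    1/2    1/6 ]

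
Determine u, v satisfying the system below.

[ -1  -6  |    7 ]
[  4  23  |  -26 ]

(5, -2)

Forward elimination on [A|b]:
R2 <- R2 - (-4)*R1:  [  0  -1   2 ]
Row echelon form:
[ -1  -6  |  7 ]
[  0  -1  |  2 ]
Back-substitution:
v = (2) / -1 = -2
u = (7 - (-6)*(-2)) / -1 = 5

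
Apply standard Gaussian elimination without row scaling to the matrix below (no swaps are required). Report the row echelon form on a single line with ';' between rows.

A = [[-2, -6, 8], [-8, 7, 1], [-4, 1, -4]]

REF = [-2 -6 8; 0 31 -31; 0 0 -7]

Forward elimination:
R2 <- R2 - (4)*R1:  [   0   31  -31 ]
R3 <- R3 - (2)*R1:  [   0   13  -20 ]
R3 <- R3 - (13/31)*R2:  [  0   0  -7 ]
Row echelon form:
[ -2  -6    8 ]
[  0  31  -31 ]
[  0   0   -7 ]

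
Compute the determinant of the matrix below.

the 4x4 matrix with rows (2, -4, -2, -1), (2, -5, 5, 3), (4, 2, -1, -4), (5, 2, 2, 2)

Forward elimination:
R2 <- R2 - (1)*R1:  [  0  -1   7   4 ]
R3 <- R3 - (2)*R1:  [  0  10   3  -2 ]
R4 <- R4 - (5/2)*R1:  [   0   12    7  9/2 ]
R3 <- R3 - (-10)*R2:  [  0   0  73  38 ]
R4 <- R4 - (-12)*R2:  [     0      0     91  105/2 ]
R4 <- R4 - (91/73)*R3:  [       0        0        0  749/146 ]
Upper-triangular form:
[ 2  -4  -2       -1 ]
[ 0  -1   7        4 ]
[ 0   0  73       38 ]
[ 0   0   0  749/146 ]
det(A) = (-1)^0 * (2) * (-1) * (73) * (749/146) = -749  (0 row swaps -> sign +1)

det(A) = -749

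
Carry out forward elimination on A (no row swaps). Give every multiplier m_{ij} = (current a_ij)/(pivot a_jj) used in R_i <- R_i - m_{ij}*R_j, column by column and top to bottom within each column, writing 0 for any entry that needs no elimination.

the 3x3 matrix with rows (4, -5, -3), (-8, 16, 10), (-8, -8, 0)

multipliers: -2, -2, -3

Forward elimination:
R2 <- R2 - (-2)*R1:  [ 0  6  4 ]
R3 <- R3 - (-2)*R1:  [   0  -18   -6 ]
R3 <- R3 - (-3)*R2:  [ 0  0  6 ]
Multipliers (in order of application): m_{21} = -2, m_{31} = -2, m_{32} = -3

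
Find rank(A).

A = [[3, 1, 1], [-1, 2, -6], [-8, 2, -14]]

Row reduction:
R2 <- R2 - (-1/3)*R1:  [     0    7/3  -17/3 ]
R3 <- R3 - (-8/3)*R1:  [     0   14/3  -34/3 ]
R3 <- R3 - (2)*R2:  [ 0  0  0 ]
Row echelon form:
[ 3    1      1 ]
[ 0  7/3  -17/3 ]
[ 0    0      0 ]
Nonzero rows / pivot columns: 2

rank(A) = 2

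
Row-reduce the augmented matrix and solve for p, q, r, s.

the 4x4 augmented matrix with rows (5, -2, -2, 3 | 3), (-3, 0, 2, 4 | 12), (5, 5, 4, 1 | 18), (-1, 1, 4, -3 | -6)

(0, 3, 0, 3)

Forward elimination on [A|b]:
R2 <- R2 - (-3/5)*R1:  [    0  -6/5   4/5  29/5  69/5 ]
R3 <- R3 - (1)*R1:  [  0   7   6  -2  15 ]
R4 <- R4 - (-1/5)*R1:  [     0    3/5   18/5  -12/5  -27/5 ]
R3 <- R3 - (-35/6)*R2:  [     0      0   32/3  191/6  191/2 ]
R4 <- R4 - (-1/2)*R2:  [   0    0    4  1/2  3/2 ]
R4 <- R4 - (3/8)*R3:  [       0        0        0  -183/16  -549/16 ]
Row echelon form:
[ 5    -2    -2        3  |        3 ]
[ 0  -6/5   4/5     29/5  |     69/5 ]
[ 0     0  32/3    191/6  |    191/2 ]
[ 0     0     0  -183/16  |  -549/16 ]
Back-substitution:
s = (-549/16) / (-183/16) = 3
r = (191/2 - (191/6)*(3)) / (32/3) = 0
q = (69/5 - (4/5)*(0) - (29/5)*(3)) / (-6/5) = 3
p = (3 - (-2)*(3) - (-2)*(0) - (3)*(3)) / 5 = 0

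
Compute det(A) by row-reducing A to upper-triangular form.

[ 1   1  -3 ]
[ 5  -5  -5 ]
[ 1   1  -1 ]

det(A) = -20

Forward elimination:
R2 <- R2 - (5)*R1:  [   0  -10   10 ]
R3 <- R3 - (1)*R1:  [ 0  0  2 ]
Upper-triangular form:
[ 1    1  -3 ]
[ 0  -10  10 ]
[ 0    0   2 ]
det(A) = (-1)^0 * (1) * (-10) * (2) = -20  (0 row swaps -> sign +1)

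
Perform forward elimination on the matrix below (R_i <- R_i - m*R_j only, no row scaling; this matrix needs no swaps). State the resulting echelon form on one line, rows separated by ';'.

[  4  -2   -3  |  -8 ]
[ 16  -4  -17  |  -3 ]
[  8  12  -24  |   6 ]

Forward elimination:
R2 <- R2 - (4)*R1:  [  0   4  -5  29 ]
R3 <- R3 - (2)*R1:  [   0   16  -18   22 ]
R3 <- R3 - (4)*R2:  [   0    0    2  -94 ]
Row echelon form:
[ 4  -2  -3  |   -8 ]
[ 0   4  -5  |   29 ]
[ 0   0   2  |  -94 ]

REF = [4 -2 -3 -8; 0 4 -5 29; 0 0 2 -94]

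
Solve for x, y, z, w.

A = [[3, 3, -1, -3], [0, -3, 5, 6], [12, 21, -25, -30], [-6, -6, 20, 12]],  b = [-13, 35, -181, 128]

Forward elimination on [A|b]:
R3 <- R3 - (4)*R1:  [    0     9   -21   -18  -129 ]
R4 <- R4 - (-2)*R1:  [   0    0   18    6  102 ]
R3 <- R3 - (-3)*R2:  [   0    0   -6    0  -24 ]
R4 <- R4 - (-3)*R3:  [  0   0   0   6  30 ]
Row echelon form:
[ 3   3  -1  -3  |  -13 ]
[ 0  -3   5   6  |   35 ]
[ 0   0  -6   0  |  -24 ]
[ 0   0   0   6  |   30 ]
Back-substitution:
w = (30) / 6 = 5
z = (-24) / -6 = 4
y = (35 - (5)*(4) - (6)*(5)) / -3 = 5
x = (-13 - (3)*(5) - (-1)*(4) - (-3)*(5)) / 3 = -3

(-3, 5, 4, 5)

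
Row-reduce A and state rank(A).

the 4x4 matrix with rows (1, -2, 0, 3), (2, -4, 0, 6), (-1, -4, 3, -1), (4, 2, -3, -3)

Row reduction:
R2 <- R2 - (2)*R1:  [ 0  0  0  0 ]
R3 <- R3 - (-1)*R1:  [  0  -6   3   2 ]
R4 <- R4 - (4)*R1:  [   0   10   -3  -15 ]
R2 <-> R3   (pivot in column 2 was zero)
[ 1  -2   0    3 ]
[ 0  -6   3    2 ]
[ 0   0   0    0 ]
[ 0  10  -3  -15 ]
R4 <- R4 - (-5/3)*R2:  [     0      0      2  -35/3 ]
R3 <-> R4   (pivot in column 3 was zero)
[ 1  -2  0      3 ]
[ 0  -6  3      2 ]
[ 0   0  2  -35/3 ]
[ 0   0  0      0 ]
Row echelon form:
[ 1  -2  0      3 ]
[ 0  -6  3      2 ]
[ 0   0  2  -35/3 ]
[ 0   0  0      0 ]
Nonzero rows / pivot columns: 3

rank(A) = 3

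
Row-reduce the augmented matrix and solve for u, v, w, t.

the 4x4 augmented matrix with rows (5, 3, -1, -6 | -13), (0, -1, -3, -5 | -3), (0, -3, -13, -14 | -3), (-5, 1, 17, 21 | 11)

(2, -4, -1, 2)

Forward elimination on [A|b]:
R4 <- R4 - (-1)*R1:  [  0   4  16  15  -2 ]
R3 <- R3 - (3)*R2:  [  0   0  -4   1   6 ]
R4 <- R4 - (-4)*R2:  [   0    0    4   -5  -14 ]
R4 <- R4 - (-1)*R3:  [  0   0   0  -4  -8 ]
Row echelon form:
[ 5   3  -1  -6  |  -13 ]
[ 0  -1  -3  -5  |   -3 ]
[ 0   0  -4   1  |    6 ]
[ 0   0   0  -4  |   -8 ]
Back-substitution:
t = (-8) / -4 = 2
w = (6 - (1)*(2)) / -4 = -1
v = (-3 - (-3)*(-1) - (-5)*(2)) / -1 = -4
u = (-13 - (3)*(-4) - (-1)*(-1) - (-6)*(2)) / 5 = 2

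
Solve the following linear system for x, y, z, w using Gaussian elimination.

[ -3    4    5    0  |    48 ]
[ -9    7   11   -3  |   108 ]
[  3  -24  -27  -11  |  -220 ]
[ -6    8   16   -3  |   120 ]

Forward elimination on [A|b]:
R2 <- R2 - (3)*R1:  [   0   -5   -4   -3  -36 ]
R3 <- R3 - (-1)*R1:  [    0   -20   -22   -11  -172 ]
R4 <- R4 - (2)*R1:  [  0   0   6  -3  24 ]
R3 <- R3 - (4)*R2:  [   0    0   -6    1  -28 ]
R4 <- R4 - (-1)*R3:  [  0   0   0  -2  -4 ]
Row echelon form:
[ -3   4   5   0  |   48 ]
[  0  -5  -4  -3  |  -36 ]
[  0   0  -6   1  |  -28 ]
[  0   0   0  -2  |   -4 ]
Back-substitution:
w = (-4) / -2 = 2
z = (-28 - (1)*(2)) / -6 = 5
y = (-36 - (-4)*(5) - (-3)*(2)) / -5 = 2
x = (48 - (4)*(2) - (5)*(5)) / -3 = -5

(-5, 2, 5, 2)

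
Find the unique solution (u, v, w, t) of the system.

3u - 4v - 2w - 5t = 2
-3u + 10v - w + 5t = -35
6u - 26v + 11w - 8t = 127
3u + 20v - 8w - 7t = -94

Forward elimination on [A|b]:
R2 <- R2 - (-1)*R1:  [   0    6   -3    0  -33 ]
R3 <- R3 - (2)*R1:  [   0  -18   15    2  123 ]
R4 <- R4 - (1)*R1:  [   0   24   -6   -2  -96 ]
R3 <- R3 - (-3)*R2:  [  0   0   6   2  24 ]
R4 <- R4 - (4)*R2:  [  0   0   6  -2  36 ]
R4 <- R4 - (1)*R3:  [  0   0   0  -4  12 ]
Row echelon form:
[ 3  -4  -2  -5  |    2 ]
[ 0   6  -3   0  |  -33 ]
[ 0   0   6   2  |   24 ]
[ 0   0   0  -4  |   12 ]
Back-substitution:
t = (12) / -4 = -3
w = (24 - (2)*(-3)) / 6 = 5
v = (-33 - (-3)*(5)) / 6 = -3
u = (2 - (-4)*(-3) - (-2)*(5) - (-5)*(-3)) / 3 = -5

(-5, -3, 5, -3)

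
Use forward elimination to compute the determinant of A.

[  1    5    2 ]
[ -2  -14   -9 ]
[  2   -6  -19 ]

Forward elimination:
R2 <- R2 - (-2)*R1:  [  0  -4  -5 ]
R3 <- R3 - (2)*R1:  [   0  -16  -23 ]
R3 <- R3 - (4)*R2:  [  0   0  -3 ]
Upper-triangular form:
[ 1   5   2 ]
[ 0  -4  -5 ]
[ 0   0  -3 ]
det(A) = (-1)^0 * (1) * (-4) * (-3) = 12  (0 row swaps -> sign +1)

det(A) = 12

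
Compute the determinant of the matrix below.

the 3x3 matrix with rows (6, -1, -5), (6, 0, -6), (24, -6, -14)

Forward elimination:
R2 <- R2 - (1)*R1:  [  0   1  -1 ]
R3 <- R3 - (4)*R1:  [  0  -2   6 ]
R3 <- R3 - (-2)*R2:  [ 0  0  4 ]
Upper-triangular form:
[ 6  -1  -5 ]
[ 0   1  -1 ]
[ 0   0   4 ]
det(A) = (-1)^0 * (6) * (1) * (4) = 24  (0 row swaps -> sign +1)

det(A) = 24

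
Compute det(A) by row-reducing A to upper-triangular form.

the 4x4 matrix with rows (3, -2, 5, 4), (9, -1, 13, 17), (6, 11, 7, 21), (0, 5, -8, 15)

Forward elimination:
R2 <- R2 - (3)*R1:  [  0   5  -2   5 ]
R3 <- R3 - (2)*R1:  [  0  15  -3  13 ]
R3 <- R3 - (3)*R2:  [  0   0   3  -2 ]
R4 <- R4 - (1)*R2:  [  0   0  -6  10 ]
R4 <- R4 - (-2)*R3:  [ 0  0  0  6 ]
Upper-triangular form:
[ 3  -2   5   4 ]
[ 0   5  -2   5 ]
[ 0   0   3  -2 ]
[ 0   0   0   6 ]
det(A) = (-1)^0 * (3) * (5) * (3) * (6) = 270  (0 row swaps -> sign +1)

det(A) = 270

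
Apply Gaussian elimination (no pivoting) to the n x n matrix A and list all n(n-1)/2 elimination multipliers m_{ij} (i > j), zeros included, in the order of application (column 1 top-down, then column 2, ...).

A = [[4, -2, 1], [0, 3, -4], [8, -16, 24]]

Forward elimination:
R2: entry in column 1 is already 0 -> m_{21} = 0 (no row operation needed)
R3 <- R3 - (2)*R1:  [   0  -12   22 ]
R3 <- R3 - (-4)*R2:  [ 0  0  6 ]
Multipliers (in order of application): m_{21} = 0, m_{31} = 2, m_{32} = -4

multipliers: 0, 2, -4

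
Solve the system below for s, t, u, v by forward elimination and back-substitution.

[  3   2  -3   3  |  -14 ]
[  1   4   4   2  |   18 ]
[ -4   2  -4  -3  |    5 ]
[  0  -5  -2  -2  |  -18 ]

(-4, 2, 3, 1)

Forward elimination on [A|b]:
R2 <- R2 - (1/3)*R1:  [    0  10/3     5     1  68/3 ]
R3 <- R3 - (-4/3)*R1:  [     0   14/3     -8      1  -41/3 ]
R3 <- R3 - (7/5)*R2:  [      0       0     -15    -2/5  -227/5 ]
R4 <- R4 - (-3/2)*R2:  [    0     0  11/2  -1/2    16 ]
R4 <- R4 - (-11/30)*R3:  [       0        0        0  -97/150  -97/150 ]
Row echelon form:
[ 3     2   -3        3  |      -14 ]
[ 0  10/3    5        1  |     68/3 ]
[ 0     0  -15     -2/5  |   -227/5 ]
[ 0     0    0  -97/150  |  -97/150 ]
Back-substitution:
v = (-97/150) / (-97/150) = 1
u = (-227/5 - (-2/5)*(1)) / -15 = 3
t = (68/3 - (5)*(3) - (1)*(1)) / (10/3) = 2
s = (-14 - (2)*(2) - (-3)*(3) - (3)*(1)) / 3 = -4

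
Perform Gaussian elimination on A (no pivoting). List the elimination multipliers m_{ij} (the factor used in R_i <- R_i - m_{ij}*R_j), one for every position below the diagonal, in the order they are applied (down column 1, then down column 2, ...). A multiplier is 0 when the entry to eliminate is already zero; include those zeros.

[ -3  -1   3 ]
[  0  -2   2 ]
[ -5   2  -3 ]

Forward elimination:
R2: entry in column 1 is already 0 -> m_{21} = 0 (no row operation needed)
R3 <- R3 - (5/3)*R1:  [    0  11/3    -8 ]
R3 <- R3 - (-11/6)*R2:  [     0      0  -13/3 ]
Multipliers (in order of application): m_{21} = 0, m_{31} = 5/3, m_{32} = -11/6

multipliers: 0, 5/3, -11/6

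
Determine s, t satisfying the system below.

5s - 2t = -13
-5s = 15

Forward elimination on [A|b]:
R2 <- R2 - (-1)*R1:  [  0  -2   2 ]
Row echelon form:
[ 5  -2  |  -13 ]
[ 0  -2  |    2 ]
Back-substitution:
t = (2) / -2 = -1
s = (-13 - (-2)*(-1)) / 5 = -3

(-3, -1)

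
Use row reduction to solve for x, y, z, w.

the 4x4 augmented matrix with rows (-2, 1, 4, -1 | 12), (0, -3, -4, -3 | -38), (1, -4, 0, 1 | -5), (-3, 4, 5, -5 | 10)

(4, 3, 5, 3)

Forward elimination on [A|b]:
R3 <- R3 - (-1/2)*R1:  [    0  -7/2     2   1/2     1 ]
R4 <- R4 - (3/2)*R1:  [    0   5/2    -1  -7/2    -8 ]
R3 <- R3 - (7/6)*R2:  [     0      0   20/3      4  136/3 ]
R4 <- R4 - (-5/6)*R2:  [      0       0   -13/3      -6  -119/3 ]
R4 <- R4 - (-13/20)*R3:  [     0      0      0  -17/5  -51/5 ]
Row echelon form:
[ -2   1     4     -1  |     12 ]
[  0  -3    -4     -3  |    -38 ]
[  0   0  20/3      4  |  136/3 ]
[  0   0     0  -17/5  |  -51/5 ]
Back-substitution:
w = (-51/5) / (-17/5) = 3
z = (136/3 - (4)*(3)) / (20/3) = 5
y = (-38 - (-4)*(5) - (-3)*(3)) / -3 = 3
x = (12 - (1)*(3) - (4)*(5) - (-1)*(3)) / -2 = 4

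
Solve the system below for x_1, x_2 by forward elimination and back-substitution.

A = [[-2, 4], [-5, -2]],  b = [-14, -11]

(3, -2)

Forward elimination on [A|b]:
R2 <- R2 - (5/2)*R1:  [   0  -12   24 ]
Row echelon form:
[ -2    4  |  -14 ]
[  0  -12  |   24 ]
Back-substitution:
x_2 = (24) / -12 = -2
x_1 = (-14 - (4)*(-2)) / -2 = 3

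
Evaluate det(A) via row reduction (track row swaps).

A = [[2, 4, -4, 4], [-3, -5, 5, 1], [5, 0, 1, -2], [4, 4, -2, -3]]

det(A) = -198

Forward elimination:
R2 <- R2 - (-3/2)*R1:  [  0   1  -1   7 ]
R3 <- R3 - (5/2)*R1:  [   0  -10   11  -12 ]
R4 <- R4 - (2)*R1:  [   0   -4    6  -11 ]
R3 <- R3 - (-10)*R2:  [  0   0   1  58 ]
R4 <- R4 - (-4)*R2:  [  0   0   2  17 ]
R4 <- R4 - (2)*R3:  [   0    0    0  -99 ]
Upper-triangular form:
[ 2  4  -4    4 ]
[ 0  1  -1    7 ]
[ 0  0   1   58 ]
[ 0  0   0  -99 ]
det(A) = (-1)^0 * (2) * (1) * (1) * (-99) = -198  (0 row swaps -> sign +1)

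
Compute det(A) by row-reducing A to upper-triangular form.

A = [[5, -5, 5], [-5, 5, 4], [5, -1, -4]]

Forward elimination:
R2 <- R2 - (-1)*R1:  [ 0  0  9 ]
R3 <- R3 - (1)*R1:  [  0   4  -9 ]
R2 <-> R3   (pivot in column 2 was zero)
[ 5  -5   5 ]
[ 0   4  -9 ]
[ 0   0   9 ]
Upper-triangular form:
[ 5  -5   5 ]
[ 0   4  -9 ]
[ 0   0   9 ]
det(A) = (-1)^1 * (5) * (4) * (9) = -180  (1 row swap -> sign -1)

det(A) = -180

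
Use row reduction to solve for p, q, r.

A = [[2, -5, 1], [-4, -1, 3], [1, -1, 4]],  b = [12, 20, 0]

(-4, -4, 0)

Forward elimination on [A|b]:
R2 <- R2 - (-2)*R1:  [   0  -11    5   44 ]
R3 <- R3 - (1/2)*R1:  [   0  3/2  7/2   -6 ]
R3 <- R3 - (-3/22)*R2:  [     0      0  46/11      0 ]
Row echelon form:
[ 2   -5      1  |  12 ]
[ 0  -11      5  |  44 ]
[ 0    0  46/11  |   0 ]
Back-substitution:
r = (0) / (46/11) = 0
q = (44 - (5)*(0)) / -11 = -4
p = (12 - (-5)*(-4) - (1)*(0)) / 2 = -4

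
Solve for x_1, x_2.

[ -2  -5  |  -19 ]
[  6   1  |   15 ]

Forward elimination on [A|b]:
R2 <- R2 - (-3)*R1:  [   0  -14  -42 ]
Row echelon form:
[ -2   -5  |  -19 ]
[  0  -14  |  -42 ]
Back-substitution:
x_2 = (-42) / -14 = 3
x_1 = (-19 - (-5)*(3)) / -2 = 2

(2, 3)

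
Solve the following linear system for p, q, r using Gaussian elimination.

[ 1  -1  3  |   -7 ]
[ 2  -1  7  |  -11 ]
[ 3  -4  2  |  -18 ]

(0, 4, -1)

Forward elimination on [A|b]:
R2 <- R2 - (2)*R1:  [ 0  1  1  3 ]
R3 <- R3 - (3)*R1:  [  0  -1  -7   3 ]
R3 <- R3 - (-1)*R2:  [  0   0  -6   6 ]
Row echelon form:
[ 1  -1   3  |  -7 ]
[ 0   1   1  |   3 ]
[ 0   0  -6  |   6 ]
Back-substitution:
r = (6) / -6 = -1
q = (3 - (1)*(-1)) / 1 = 4
p = (-7 - (-1)*(4) - (3)*(-1)) / 1 = 0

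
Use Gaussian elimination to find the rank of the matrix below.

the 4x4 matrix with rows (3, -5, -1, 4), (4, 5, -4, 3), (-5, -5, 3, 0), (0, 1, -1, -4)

Row reduction:
R2 <- R2 - (4/3)*R1:  [    0  35/3  -8/3  -7/3 ]
R3 <- R3 - (-5/3)*R1:  [     0  -40/3    4/3   20/3 ]
R3 <- R3 - (-8/7)*R2:  [     0      0  -12/7      4 ]
R4 <- R4 - (3/35)*R2:  [      0       0  -27/35   -19/5 ]
R4 <- R4 - (9/20)*R3:  [     0      0      0  -28/5 ]
Row echelon form:
[ 3    -5     -1      4 ]
[ 0  35/3   -8/3   -7/3 ]
[ 0     0  -12/7      4 ]
[ 0     0      0  -28/5 ]
Nonzero rows / pivot columns: 4

rank(A) = 4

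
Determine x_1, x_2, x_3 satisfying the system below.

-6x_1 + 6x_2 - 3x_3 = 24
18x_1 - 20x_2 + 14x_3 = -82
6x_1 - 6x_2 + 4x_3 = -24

Forward elimination on [A|b]:
R2 <- R2 - (-3)*R1:  [   0   -2    5  -10 ]
R3 <- R3 - (-1)*R1:  [ 0  0  1  0 ]
Row echelon form:
[ -6   6  -3  |   24 ]
[  0  -2   5  |  -10 ]
[  0   0   1  |    0 ]
Back-substitution:
x_3 = (0) / 1 = 0
x_2 = (-10 - (5)*(0)) / -2 = 5
x_1 = (24 - (6)*(5) - (-3)*(0)) / -6 = 1

(1, 5, 0)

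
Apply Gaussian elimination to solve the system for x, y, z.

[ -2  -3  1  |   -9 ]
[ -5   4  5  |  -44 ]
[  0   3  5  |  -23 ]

(4, -1, -4)

Forward elimination on [A|b]:
R2 <- R2 - (5/2)*R1:  [     0   23/2    5/2  -43/2 ]
R3 <- R3 - (6/23)*R2:  [       0        0   100/23  -400/23 ]
Row echelon form:
[ -2    -3       1  |       -9 ]
[  0  23/2     5/2  |    -43/2 ]
[  0     0  100/23  |  -400/23 ]
Back-substitution:
z = (-400/23) / (100/23) = -4
y = (-43/2 - (5/2)*(-4)) / (23/2) = -1
x = (-9 - (-3)*(-1) - (1)*(-4)) / -2 = 4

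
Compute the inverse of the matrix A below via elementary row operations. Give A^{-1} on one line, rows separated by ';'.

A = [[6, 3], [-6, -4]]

inverse = [2/3 1/2; -1 -1]

Gauss-Jordan on [A | I]:
R1 <- (1/6)*R1:  [   1  1/2  |  1/6    0 ]
R2 <- R2 - (-6)*R1:  [  0  -1  |   1   1 ]
R2 <- (1/-1)*R2:  [  0   1  |  -1  -1 ]
R1 <- R1 - (1/2)*R2:  [   1    0  |  2/3  1/2 ]
Right block of [I | A^{-1}] is the inverse:
[ 2/3  1/2 ]
[  -1   -1 ]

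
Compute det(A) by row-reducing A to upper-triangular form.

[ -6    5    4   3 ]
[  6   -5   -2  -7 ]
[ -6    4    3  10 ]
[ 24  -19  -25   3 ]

Forward elimination:
R2 <- R2 - (-1)*R1:  [  0   0   2  -4 ]
R3 <- R3 - (1)*R1:  [  0  -1  -1   7 ]
R4 <- R4 - (-4)*R1:  [  0   1  -9  15 ]
R2 <-> R3   (pivot in column 2 was zero)
[ -6   5   4   3 ]
[  0  -1  -1   7 ]
[  0   0   2  -4 ]
[  0   1  -9  15 ]
R4 <- R4 - (-1)*R2:  [   0    0  -10   22 ]
R4 <- R4 - (-5)*R3:  [ 0  0  0  2 ]
Upper-triangular form:
[ -6   5   4   3 ]
[  0  -1  -1   7 ]
[  0   0   2  -4 ]
[  0   0   0   2 ]
det(A) = (-1)^1 * (-6) * (-1) * (2) * (2) = -24  (1 row swap -> sign -1)

det(A) = -24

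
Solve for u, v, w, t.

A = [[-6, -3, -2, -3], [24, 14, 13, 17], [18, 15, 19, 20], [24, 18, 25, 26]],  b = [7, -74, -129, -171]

(2, 2, -5, -5)

Forward elimination on [A|b]:
R2 <- R2 - (-4)*R1:  [   0    2    5    5  -46 ]
R3 <- R3 - (-3)*R1:  [    0     6    13    11  -108 ]
R4 <- R4 - (-4)*R1:  [    0     6    17    14  -143 ]
R3 <- R3 - (3)*R2:  [  0   0  -2  -4  30 ]
R4 <- R4 - (3)*R2:  [  0   0   2  -1  -5 ]
R4 <- R4 - (-1)*R3:  [  0   0   0  -5  25 ]
Row echelon form:
[ -6  -3  -2  -3  |    7 ]
[  0   2   5   5  |  -46 ]
[  0   0  -2  -4  |   30 ]
[  0   0   0  -5  |   25 ]
Back-substitution:
t = (25) / -5 = -5
w = (30 - (-4)*(-5)) / -2 = -5
v = (-46 - (5)*(-5) - (5)*(-5)) / 2 = 2
u = (7 - (-3)*(2) - (-2)*(-5) - (-3)*(-5)) / -6 = 2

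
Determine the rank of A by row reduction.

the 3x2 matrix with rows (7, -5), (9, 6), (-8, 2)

Row reduction:
R2 <- R2 - (9/7)*R1:  [    0  87/7 ]
R3 <- R3 - (-8/7)*R1:  [     0  -26/7 ]
R3 <- R3 - (-26/87)*R2:  [ 0  0 ]
Row echelon form:
[ 7    -5 ]
[ 0  87/7 ]
[ 0     0 ]
Nonzero rows / pivot columns: 2

rank(A) = 2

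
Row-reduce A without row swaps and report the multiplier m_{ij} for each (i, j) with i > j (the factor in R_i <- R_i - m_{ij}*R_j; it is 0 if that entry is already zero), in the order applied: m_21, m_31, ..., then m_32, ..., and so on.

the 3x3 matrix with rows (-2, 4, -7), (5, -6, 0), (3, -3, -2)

multipliers: -5/2, -3/2, 3/4

Forward elimination:
R2 <- R2 - (-5/2)*R1:  [     0      4  -35/2 ]
R3 <- R3 - (-3/2)*R1:  [     0      3  -25/2 ]
R3 <- R3 - (3/4)*R2:  [   0    0  5/8 ]
Multipliers (in order of application): m_{21} = -5/2, m_{31} = -3/2, m_{32} = 3/4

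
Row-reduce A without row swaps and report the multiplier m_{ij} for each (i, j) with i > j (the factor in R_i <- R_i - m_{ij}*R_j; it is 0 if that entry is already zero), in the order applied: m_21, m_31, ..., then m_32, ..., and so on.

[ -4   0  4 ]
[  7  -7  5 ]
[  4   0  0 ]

Forward elimination:
R2 <- R2 - (-7/4)*R1:  [  0  -7  12 ]
R3 <- R3 - (-1)*R1:  [ 0  0  4 ]
R3: entry in column 2 is already 0 -> m_{32} = 0 (no row operation needed)
Multipliers (in order of application): m_{21} = -7/4, m_{31} = -1, m_{32} = 0

multipliers: -7/4, -1, 0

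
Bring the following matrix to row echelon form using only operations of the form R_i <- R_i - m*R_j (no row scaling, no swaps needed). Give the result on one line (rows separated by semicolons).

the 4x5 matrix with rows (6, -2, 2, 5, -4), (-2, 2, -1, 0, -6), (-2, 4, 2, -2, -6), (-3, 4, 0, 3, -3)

REF = [6 -2 2 5 -4; 0 4/3 -1/3 5/3 -22/3; 0 0 7/2 -9/2 11; 0 0 0 4 6]

Forward elimination:
R2 <- R2 - (-1/3)*R1:  [     0    4/3   -1/3    5/3  -22/3 ]
R3 <- R3 - (-1/3)*R1:  [     0   10/3    8/3   -1/3  -22/3 ]
R4 <- R4 - (-1/2)*R1:  [    0     3     1  11/2    -5 ]
R3 <- R3 - (5/2)*R2:  [    0     0   7/2  -9/2    11 ]
R4 <- R4 - (9/4)*R2:  [    0     0   7/4   7/4  23/2 ]
R4 <- R4 - (1/2)*R3:  [ 0  0  0  4  6 ]
Row echelon form:
[ 6   -2     2     5     -4 ]
[ 0  4/3  -1/3   5/3  -22/3 ]
[ 0    0   7/2  -9/2     11 ]
[ 0    0     0     4      6 ]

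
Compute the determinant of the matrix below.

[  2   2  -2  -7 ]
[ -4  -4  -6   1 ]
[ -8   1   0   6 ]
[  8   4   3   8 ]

det(A) = 2978

Forward elimination:
R2 <- R2 - (-2)*R1:  [   0    0  -10  -13 ]
R3 <- R3 - (-4)*R1:  [   0    9   -8  -22 ]
R4 <- R4 - (4)*R1:  [  0  -4  11  36 ]
R2 <-> R3   (pivot in column 2 was zero)
[ 2   2   -2   -7 ]
[ 0   9   -8  -22 ]
[ 0   0  -10  -13 ]
[ 0  -4   11   36 ]
R4 <- R4 - (-4/9)*R2:  [     0      0   67/9  236/9 ]
R4 <- R4 - (-67/90)*R3:  [       0        0        0  1489/90 ]
Upper-triangular form:
[ 2  2   -2       -7 ]
[ 0  9   -8      -22 ]
[ 0  0  -10      -13 ]
[ 0  0    0  1489/90 ]
det(A) = (-1)^1 * (2) * (9) * (-10) * (1489/90) = 2978  (1 row swap -> sign -1)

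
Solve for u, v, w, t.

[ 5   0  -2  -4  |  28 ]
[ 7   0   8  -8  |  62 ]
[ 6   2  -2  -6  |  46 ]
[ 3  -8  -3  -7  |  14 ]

Forward elimination on [A|b]:
R2 <- R2 - (7/5)*R1:  [     0      0   54/5  -12/5  114/5 ]
R3 <- R3 - (6/5)*R1:  [    0     2   2/5  -6/5  62/5 ]
R4 <- R4 - (3/5)*R1:  [     0     -8   -9/5  -23/5  -14/5 ]
R2 <-> R3   (pivot in column 2 was zero)
[ 5   0    -2     -4     28 ]
[ 0   2   2/5   -6/5   62/5 ]
[ 0   0  54/5  -12/5  114/5 ]
[ 0  -8  -9/5  -23/5  -14/5 ]
R4 <- R4 - (-4)*R2:  [     0      0   -1/5  -47/5  234/5 ]
R4 <- R4 - (-1/54)*R3:  [     0      0      0  -85/9  425/9 ]
Row echelon form:
[ 5  0    -2     -4  |     28 ]
[ 0  2   2/5   -6/5  |   62/5 ]
[ 0  0  54/5  -12/5  |  114/5 ]
[ 0  0     0  -85/9  |  425/9 ]
Back-substitution:
t = (425/9) / (-85/9) = -5
w = (114/5 - (-12/5)*(-5)) / (54/5) = 1
v = (62/5 - (2/5)*(1) - (-6/5)*(-5)) / 2 = 3
u = (28 - (-2)*(1) - (-4)*(-5)) / 5 = 2

(2, 3, 1, -5)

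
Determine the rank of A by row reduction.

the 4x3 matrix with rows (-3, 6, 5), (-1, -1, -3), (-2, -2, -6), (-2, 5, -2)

rank(A) = 3

Row reduction:
R2 <- R2 - (1/3)*R1:  [     0     -3  -14/3 ]
R3 <- R3 - (2/3)*R1:  [     0     -6  -28/3 ]
R4 <- R4 - (2/3)*R1:  [     0      1  -16/3 ]
R3 <- R3 - (2)*R2:  [ 0  0  0 ]
R4 <- R4 - (-1/3)*R2:  [     0      0  -62/9 ]
R3 <-> R4   (pivot in column 3 was zero)
[ -3   6      5 ]
[  0  -3  -14/3 ]
[  0   0  -62/9 ]
[  0   0      0 ]
Row echelon form:
[ -3   6      5 ]
[  0  -3  -14/3 ]
[  0   0  -62/9 ]
[  0   0      0 ]
Nonzero rows / pivot columns: 3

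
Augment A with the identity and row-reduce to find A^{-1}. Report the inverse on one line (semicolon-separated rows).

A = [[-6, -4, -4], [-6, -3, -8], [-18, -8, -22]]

inverse = [-1/18 14/9 -5/9; -1/3 -5/3 2/3; 1/6 -2/3 1/6]

Gauss-Jordan on [A | I]:
R1 <- (1/-6)*R1:  [    1   2/3   2/3  |  -1/6     0     0 ]
R2 <- R2 - (-6)*R1:  [  0   1  -4  |  -1   1   0 ]
R3 <- R3 - (-18)*R1:  [   0    4  -10  |   -3    0    1 ]
R1 <- R1 - (2/3)*R2:  [    1     0  10/3  |   1/2  -2/3     0 ]
R3 <- R3 - (4)*R2:  [  0   0   6  |   1  -4   1 ]
R3 <- (1/6)*R3:  [    0     0     1  |   1/6  -2/3   1/6 ]
R1 <- R1 - (10/3)*R3:  [     1      0      0  |  -1/18   14/9   -5/9 ]
R2 <- R2 - (-4)*R3:  [    0     1     0  |  -1/3  -5/3   2/3 ]
Right block of [I | A^{-1}] is the inverse:
[ -1/18  14/9  -5/9 ]
[  -1/3  -5/3   2/3 ]
[   1/6  -2/3   1/6 ]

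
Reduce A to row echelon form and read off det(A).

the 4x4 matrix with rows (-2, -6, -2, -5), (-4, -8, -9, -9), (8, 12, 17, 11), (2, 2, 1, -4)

Forward elimination:
R2 <- R2 - (2)*R1:  [  0   4  -5   1 ]
R3 <- R3 - (-4)*R1:  [   0  -12    9   -9 ]
R4 <- R4 - (-1)*R1:  [  0  -4  -1  -9 ]
R3 <- R3 - (-3)*R2:  [  0   0  -6  -6 ]
R4 <- R4 - (-1)*R2:  [  0   0  -6  -8 ]
R4 <- R4 - (1)*R3:  [  0   0   0  -2 ]
Upper-triangular form:
[ -2  -6  -2  -5 ]
[  0   4  -5   1 ]
[  0   0  -6  -6 ]
[  0   0   0  -2 ]
det(A) = (-1)^0 * (-2) * (4) * (-6) * (-2) = -96  (0 row swaps -> sign +1)

det(A) = -96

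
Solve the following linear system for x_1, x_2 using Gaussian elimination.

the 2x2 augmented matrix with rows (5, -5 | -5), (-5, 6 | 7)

Forward elimination on [A|b]:
R2 <- R2 - (-1)*R1:  [ 0  1  2 ]
Row echelon form:
[ 5  -5  |  -5 ]
[ 0   1  |   2 ]
Back-substitution:
x_2 = (2) / 1 = 2
x_1 = (-5 - (-5)*(2)) / 5 = 1

(1, 2)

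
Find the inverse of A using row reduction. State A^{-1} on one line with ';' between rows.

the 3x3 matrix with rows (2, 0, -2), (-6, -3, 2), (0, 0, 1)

Gauss-Jordan on [A | I]:
R1 <- (1/2)*R1:  [   1    0   -1  |  1/2    0    0 ]
R2 <- R2 - (-6)*R1:  [  0  -3  -4  |   3   1   0 ]
R2 <- (1/-3)*R2:  [    0     1   4/3  |    -1  -1/3     0 ]
R1 <- R1 - (-1)*R3:  [   1    0    0  |  1/2    0    1 ]
R2 <- R2 - (4/3)*R3:  [    0     1     0  |    -1  -1/3  -4/3 ]
Right block of [I | A^{-1}] is the inverse:
[ 1/2     0     1 ]
[  -1  -1/3  -4/3 ]
[   0     0     1 ]

inverse = [1/2 0 1; -1 -1/3 -4/3; 0 0 1]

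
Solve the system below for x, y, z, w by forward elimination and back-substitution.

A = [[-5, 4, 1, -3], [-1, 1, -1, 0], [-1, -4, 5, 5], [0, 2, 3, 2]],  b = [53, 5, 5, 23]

(-5, 5, 5, -1)

Forward elimination on [A|b]:
R2 <- R2 - (1/5)*R1:  [     0    1/5   -6/5    3/5  -28/5 ]
R3 <- R3 - (1/5)*R1:  [     0  -24/5   24/5   28/5  -28/5 ]
R3 <- R3 - (-24)*R2:  [    0     0   -24    20  -140 ]
R4 <- R4 - (10)*R2:  [  0   0  15  -4  79 ]
R4 <- R4 - (-5/8)*R3:  [     0      0      0   17/2  -17/2 ]
Row echelon form:
[ -5    4     1    -3  |     53 ]
[  0  1/5  -6/5   3/5  |  -28/5 ]
[  0    0   -24    20  |   -140 ]
[  0    0     0  17/2  |  -17/2 ]
Back-substitution:
w = (-17/2) / (17/2) = -1
z = (-140 - (20)*(-1)) / -24 = 5
y = (-28/5 - (-6/5)*(5) - (3/5)*(-1)) / (1/5) = 5
x = (53 - (4)*(5) - (1)*(5) - (-3)*(-1)) / -5 = -5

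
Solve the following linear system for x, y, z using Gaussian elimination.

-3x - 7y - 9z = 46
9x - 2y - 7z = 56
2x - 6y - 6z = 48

(3, -4, -3)

Forward elimination on [A|b]:
R2 <- R2 - (-3)*R1:  [   0  -23  -34  194 ]
R3 <- R3 - (-2/3)*R1:  [     0  -32/3    -12  236/3 ]
R3 <- R3 - (32/69)*R2:  [       0        0   260/69  -260/23 ]
Row echelon form:
[ -3   -7      -9  |       46 ]
[  0  -23     -34  |      194 ]
[  0    0  260/69  |  -260/23 ]
Back-substitution:
z = (-260/23) / (260/69) = -3
y = (194 - (-34)*(-3)) / -23 = -4
x = (46 - (-7)*(-4) - (-9)*(-3)) / -3 = 3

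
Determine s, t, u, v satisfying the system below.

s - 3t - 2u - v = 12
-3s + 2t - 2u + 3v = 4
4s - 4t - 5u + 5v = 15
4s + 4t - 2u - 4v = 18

(0, 0, -5, -2)

Forward elimination on [A|b]:
R2 <- R2 - (-3)*R1:  [  0  -7  -8   0  40 ]
R3 <- R3 - (4)*R1:  [   0    8    3    9  -33 ]
R4 <- R4 - (4)*R1:  [   0   16    6    0  -30 ]
R3 <- R3 - (-8/7)*R2:  [     0      0  -43/7      9   89/7 ]
R4 <- R4 - (-16/7)*R2:  [     0      0  -86/7      0  430/7 ]
R4 <- R4 - (2)*R3:  [   0    0    0  -18   36 ]
Row echelon form:
[ 1  -3     -2   -1  |    12 ]
[ 0  -7     -8    0  |    40 ]
[ 0   0  -43/7    9  |  89/7 ]
[ 0   0      0  -18  |    36 ]
Back-substitution:
v = (36) / -18 = -2
u = (89/7 - (9)*(-2)) / (-43/7) = -5
t = (40 - (-8)*(-5)) / -7 = 0
s = (12 - (-3)*(0) - (-2)*(-5) - (-1)*(-2)) / 1 = 0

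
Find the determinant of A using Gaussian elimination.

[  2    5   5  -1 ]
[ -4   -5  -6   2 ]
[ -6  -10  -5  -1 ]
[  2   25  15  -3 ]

det(A) = -360

Forward elimination:
R2 <- R2 - (-2)*R1:  [ 0  5  4  0 ]
R3 <- R3 - (-3)*R1:  [  0   5  10  -4 ]
R4 <- R4 - (1)*R1:  [  0  20  10  -2 ]
R3 <- R3 - (1)*R2:  [  0   0   6  -4 ]
R4 <- R4 - (4)*R2:  [  0   0  -6  -2 ]
R4 <- R4 - (-1)*R3:  [  0   0   0  -6 ]
Upper-triangular form:
[ 2  5  5  -1 ]
[ 0  5  4   0 ]
[ 0  0  6  -4 ]
[ 0  0  0  -6 ]
det(A) = (-1)^0 * (2) * (5) * (6) * (-6) = -360  (0 row swaps -> sign +1)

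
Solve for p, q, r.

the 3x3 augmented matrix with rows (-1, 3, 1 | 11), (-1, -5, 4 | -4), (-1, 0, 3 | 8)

Forward elimination on [A|b]:
R2 <- R2 - (1)*R1:  [   0   -8    3  -15 ]
R3 <- R3 - (1)*R1:  [  0  -3   2  -3 ]
R3 <- R3 - (3/8)*R2:  [    0     0   7/8  21/8 ]
Row echelon form:
[ -1   3    1  |    11 ]
[  0  -8    3  |   -15 ]
[  0   0  7/8  |  21/8 ]
Back-substitution:
r = (21/8) / (7/8) = 3
q = (-15 - (3)*(3)) / -8 = 3
p = (11 - (3)*(3) - (1)*(3)) / -1 = 1

(1, 3, 3)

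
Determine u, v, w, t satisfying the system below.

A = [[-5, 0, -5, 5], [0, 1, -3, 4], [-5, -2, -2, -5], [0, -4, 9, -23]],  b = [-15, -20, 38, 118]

Forward elimination on [A|b]:
R3 <- R3 - (1)*R1:  [   0   -2    3  -10   53 ]
R3 <- R3 - (-2)*R2:  [  0   0  -3  -2  13 ]
R4 <- R4 - (-4)*R2:  [  0   0  -3  -7  38 ]
R4 <- R4 - (1)*R3:  [  0   0   0  -5  25 ]
Row echelon form:
[ -5  0  -5   5  |  -15 ]
[  0  1  -3   4  |  -20 ]
[  0  0  -3  -2  |   13 ]
[  0  0   0  -5  |   25 ]
Back-substitution:
t = (25) / -5 = -5
w = (13 - (-2)*(-5)) / -3 = -1
v = (-20 - (-3)*(-1) - (4)*(-5)) / 1 = -3
u = (-15 - (-5)*(-1) - (5)*(-5)) / -5 = -1

(-1, -3, -1, -5)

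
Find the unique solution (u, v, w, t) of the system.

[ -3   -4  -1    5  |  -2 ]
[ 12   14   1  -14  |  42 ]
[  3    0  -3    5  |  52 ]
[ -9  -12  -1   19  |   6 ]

Forward elimination on [A|b]:
R2 <- R2 - (-4)*R1:  [  0  -2  -3   6  34 ]
R3 <- R3 - (-1)*R1:  [  0  -4  -4  10  50 ]
R4 <- R4 - (3)*R1:  [  0   0   2   4  12 ]
R3 <- R3 - (2)*R2:  [   0    0    2   -2  -18 ]
R4 <- R4 - (1)*R3:  [  0   0   0   6  30 ]
Row echelon form:
[ -3  -4  -1   5  |   -2 ]
[  0  -2  -3   6  |   34 ]
[  0   0   2  -2  |  -18 ]
[  0   0   0   6  |   30 ]
Back-substitution:
t = (30) / 6 = 5
w = (-18 - (-2)*(5)) / 2 = -4
v = (34 - (-3)*(-4) - (6)*(5)) / -2 = 4
u = (-2 - (-4)*(4) - (-1)*(-4) - (5)*(5)) / -3 = 5

(5, 4, -4, 5)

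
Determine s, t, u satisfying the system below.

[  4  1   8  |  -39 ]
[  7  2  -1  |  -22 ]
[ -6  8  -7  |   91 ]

(-5, 5, -3)

Forward elimination on [A|b]:
R2 <- R2 - (7/4)*R1:  [     0    1/4    -15  185/4 ]
R3 <- R3 - (-3/2)*R1:  [    0  19/2     5  65/2 ]
R3 <- R3 - (38)*R2:  [     0      0    575  -1725 ]
Row echelon form:
[ 4    1    8  |    -39 ]
[ 0  1/4  -15  |  185/4 ]
[ 0    0  575  |  -1725 ]
Back-substitution:
u = (-1725) / 575 = -3
t = (185/4 - (-15)*(-3)) / (1/4) = 5
s = (-39 - (1)*(5) - (8)*(-3)) / 4 = -5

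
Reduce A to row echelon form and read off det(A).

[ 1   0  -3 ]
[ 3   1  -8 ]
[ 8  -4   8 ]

det(A) = 36

Forward elimination:
R2 <- R2 - (3)*R1:  [ 0  1  1 ]
R3 <- R3 - (8)*R1:  [  0  -4  32 ]
R3 <- R3 - (-4)*R2:  [  0   0  36 ]
Upper-triangular form:
[ 1  0  -3 ]
[ 0  1   1 ]
[ 0  0  36 ]
det(A) = (-1)^0 * (1) * (1) * (36) = 36  (0 row swaps -> sign +1)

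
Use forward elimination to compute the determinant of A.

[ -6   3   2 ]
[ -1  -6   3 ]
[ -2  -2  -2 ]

det(A) = -152

Forward elimination:
R2 <- R2 - (1/6)*R1:  [     0  -13/2    8/3 ]
R3 <- R3 - (1/3)*R1:  [    0    -3  -8/3 ]
R3 <- R3 - (6/13)*R2:  [       0        0  -152/39 ]
Upper-triangular form:
[ -6      3        2 ]
[  0  -13/2      8/3 ]
[  0      0  -152/39 ]
det(A) = (-1)^0 * (-6) * (-13/2) * (-152/39) = -152  (0 row swaps -> sign +1)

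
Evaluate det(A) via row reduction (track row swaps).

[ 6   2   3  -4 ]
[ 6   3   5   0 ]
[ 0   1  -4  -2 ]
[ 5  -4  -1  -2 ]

Forward elimination:
R2 <- R2 - (1)*R1:  [ 0  1  2  4 ]
R4 <- R4 - (5/6)*R1:  [     0  -17/3   -7/2    4/3 ]
R3 <- R3 - (1)*R2:  [  0   0  -6  -6 ]
R4 <- R4 - (-17/3)*R2:  [    0     0  47/6    24 ]
R4 <- R4 - (-47/36)*R3:  [    0     0     0  97/6 ]
Upper-triangular form:
[ 6  2   3    -4 ]
[ 0  1   2     4 ]
[ 0  0  -6    -6 ]
[ 0  0   0  97/6 ]
det(A) = (-1)^0 * (6) * (1) * (-6) * (97/6) = -582  (0 row swaps -> sign +1)

det(A) = -582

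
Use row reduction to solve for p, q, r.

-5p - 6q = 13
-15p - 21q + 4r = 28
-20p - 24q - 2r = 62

Forward elimination on [A|b]:
R2 <- R2 - (3)*R1:  [   0   -3    4  -11 ]
R3 <- R3 - (4)*R1:  [  0   0  -2  10 ]
Row echelon form:
[ -5  -6   0  |   13 ]
[  0  -3   4  |  -11 ]
[  0   0  -2  |   10 ]
Back-substitution:
r = (10) / -2 = -5
q = (-11 - (4)*(-5)) / -3 = -3
p = (13 - (-6)*(-3)) / -5 = 1

(1, -3, -5)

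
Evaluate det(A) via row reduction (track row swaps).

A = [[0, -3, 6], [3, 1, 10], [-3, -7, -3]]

det(A) = -45

Forward elimination:
R1 <-> R2   (pivot in column 1 was zero)
[  3   1  10 ]
[  0  -3   6 ]
[ -3  -7  -3 ]
R3 <- R3 - (-1)*R1:  [  0  -6   7 ]
R3 <- R3 - (2)*R2:  [  0   0  -5 ]
Upper-triangular form:
[ 3   1  10 ]
[ 0  -3   6 ]
[ 0   0  -5 ]
det(A) = (-1)^1 * (3) * (-3) * (-5) = -45  (1 row swap -> sign -1)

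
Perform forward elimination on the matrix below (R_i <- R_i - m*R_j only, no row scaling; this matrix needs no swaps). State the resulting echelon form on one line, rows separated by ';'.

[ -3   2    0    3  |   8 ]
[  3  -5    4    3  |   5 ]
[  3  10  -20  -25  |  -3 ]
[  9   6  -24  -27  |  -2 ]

REF = [-3 2 0 3 8; 0 -3 4 6 13; 0 0 -4 2 57; 0 0 0 2 -40]

Forward elimination:
R2 <- R2 - (-1)*R1:  [  0  -3   4   6  13 ]
R3 <- R3 - (-1)*R1:  [   0   12  -20  -22    5 ]
R4 <- R4 - (-3)*R1:  [   0   12  -24  -18   22 ]
R3 <- R3 - (-4)*R2:  [  0   0  -4   2  57 ]
R4 <- R4 - (-4)*R2:  [  0   0  -8   6  74 ]
R4 <- R4 - (2)*R3:  [   0    0    0    2  -40 ]
Row echelon form:
[ -3   2   0  3  |    8 ]
[  0  -3   4  6  |   13 ]
[  0   0  -4  2  |   57 ]
[  0   0   0  2  |  -40 ]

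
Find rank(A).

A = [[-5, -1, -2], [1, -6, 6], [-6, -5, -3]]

rank(A) = 3

Row reduction:
R2 <- R2 - (-1/5)*R1:  [     0  -31/5   28/5 ]
R3 <- R3 - (6/5)*R1:  [     0  -19/5   -3/5 ]
R3 <- R3 - (19/31)*R2:  [       0        0  -125/31 ]
Row echelon form:
[ -5     -1       -2 ]
[  0  -31/5     28/5 ]
[  0      0  -125/31 ]
Nonzero rows / pivot columns: 3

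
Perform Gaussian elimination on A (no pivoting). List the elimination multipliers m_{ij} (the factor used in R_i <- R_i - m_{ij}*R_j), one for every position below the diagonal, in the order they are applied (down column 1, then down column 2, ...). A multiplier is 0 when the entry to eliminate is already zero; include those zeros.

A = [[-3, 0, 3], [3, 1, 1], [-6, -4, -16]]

Forward elimination:
R2 <- R2 - (-1)*R1:  [ 0  1  4 ]
R3 <- R3 - (2)*R1:  [   0   -4  -22 ]
R3 <- R3 - (-4)*R2:  [  0   0  -6 ]
Multipliers (in order of application): m_{21} = -1, m_{31} = 2, m_{32} = -4

multipliers: -1, 2, -4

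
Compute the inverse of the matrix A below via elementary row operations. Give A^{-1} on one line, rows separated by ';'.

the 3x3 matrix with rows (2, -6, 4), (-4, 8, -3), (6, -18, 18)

Gauss-Jordan on [A | I]:
R1 <- (1/2)*R1:  [   1   -3    2  |  1/2    0    0 ]
R2 <- R2 - (-4)*R1:  [  0  -4   5  |   2   1   0 ]
R3 <- R3 - (6)*R1:  [  0   0   6  |  -3   0   1 ]
R2 <- (1/-4)*R2:  [    0     1  -5/4  |  -1/2  -1/4     0 ]
R1 <- R1 - (-3)*R2:  [    1     0  -7/4  |    -1  -3/4     0 ]
R3 <- (1/6)*R3:  [    0     0     1  |  -1/2     0   1/6 ]
R1 <- R1 - (-7/4)*R3:  [     1      0      0  |  -15/8   -3/4   7/24 ]
R2 <- R2 - (-5/4)*R3:  [    0     1     0  |  -9/8  -1/4  5/24 ]
Right block of [I | A^{-1}] is the inverse:
[ -15/8  -3/4  7/24 ]
[  -9/8  -1/4  5/24 ]
[  -1/2     0   1/6 ]

inverse = [-15/8 -3/4 7/24; -9/8 -1/4 5/24; -1/2 0 1/6]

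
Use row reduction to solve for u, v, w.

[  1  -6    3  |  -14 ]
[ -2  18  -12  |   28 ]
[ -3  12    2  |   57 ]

(-5, 3, 3)

Forward elimination on [A|b]:
R2 <- R2 - (-2)*R1:  [  0   6  -6   0 ]
R3 <- R3 - (-3)*R1:  [  0  -6  11  15 ]
R3 <- R3 - (-1)*R2:  [  0   0   5  15 ]
Row echelon form:
[ 1  -6   3  |  -14 ]
[ 0   6  -6  |    0 ]
[ 0   0   5  |   15 ]
Back-substitution:
w = (15) / 5 = 3
v = (0 - (-6)*(3)) / 6 = 3
u = (-14 - (-6)*(3) - (3)*(3)) / 1 = -5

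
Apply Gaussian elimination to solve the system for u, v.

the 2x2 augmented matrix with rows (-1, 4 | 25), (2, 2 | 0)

(-5, 5)

Forward elimination on [A|b]:
R2 <- R2 - (-2)*R1:  [  0  10  50 ]
Row echelon form:
[ -1   4  |  25 ]
[  0  10  |  50 ]
Back-substitution:
v = (50) / 10 = 5
u = (25 - (4)*(5)) / -1 = -5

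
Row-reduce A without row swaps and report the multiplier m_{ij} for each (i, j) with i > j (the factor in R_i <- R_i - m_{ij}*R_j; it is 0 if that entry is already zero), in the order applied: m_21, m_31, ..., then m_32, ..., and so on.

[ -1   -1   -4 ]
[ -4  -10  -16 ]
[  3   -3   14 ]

multipliers: 4, -3, 1

Forward elimination:
R2 <- R2 - (4)*R1:  [  0  -6   0 ]
R3 <- R3 - (-3)*R1:  [  0  -6   2 ]
R3 <- R3 - (1)*R2:  [ 0  0  2 ]
Multipliers (in order of application): m_{21} = 4, m_{31} = -3, m_{32} = 1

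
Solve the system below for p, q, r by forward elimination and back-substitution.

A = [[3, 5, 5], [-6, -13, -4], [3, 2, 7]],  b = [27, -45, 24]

(-1, 3, 3)

Forward elimination on [A|b]:
R2 <- R2 - (-2)*R1:  [  0  -3   6   9 ]
R3 <- R3 - (1)*R1:  [  0  -3   2  -3 ]
R3 <- R3 - (1)*R2:  [   0    0   -4  -12 ]
Row echelon form:
[ 3   5   5  |   27 ]
[ 0  -3   6  |    9 ]
[ 0   0  -4  |  -12 ]
Back-substitution:
r = (-12) / -4 = 3
q = (9 - (6)*(3)) / -3 = 3
p = (27 - (5)*(3) - (5)*(3)) / 3 = -1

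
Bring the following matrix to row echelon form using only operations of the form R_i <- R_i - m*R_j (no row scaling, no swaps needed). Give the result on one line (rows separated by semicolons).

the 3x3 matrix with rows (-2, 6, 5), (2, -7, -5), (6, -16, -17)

REF = [-2 6 5; 0 -1 0; 0 0 -2]

Forward elimination:
R2 <- R2 - (-1)*R1:  [  0  -1   0 ]
R3 <- R3 - (-3)*R1:  [  0   2  -2 ]
R3 <- R3 - (-2)*R2:  [  0   0  -2 ]
Row echelon form:
[ -2   6   5 ]
[  0  -1   0 ]
[  0   0  -2 ]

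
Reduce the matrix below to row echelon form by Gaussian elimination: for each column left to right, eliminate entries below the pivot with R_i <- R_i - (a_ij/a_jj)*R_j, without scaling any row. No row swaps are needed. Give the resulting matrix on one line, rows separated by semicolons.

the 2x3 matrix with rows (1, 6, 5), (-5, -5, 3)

REF = [1 6 5; 0 25 28]

Forward elimination:
R2 <- R2 - (-5)*R1:  [  0  25  28 ]
Row echelon form:
[ 1   6   5 ]
[ 0  25  28 ]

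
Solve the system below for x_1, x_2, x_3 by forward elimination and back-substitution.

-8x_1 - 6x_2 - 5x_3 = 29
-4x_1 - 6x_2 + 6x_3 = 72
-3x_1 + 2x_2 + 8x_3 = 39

Forward elimination on [A|b]:
R2 <- R2 - (1/2)*R1:  [     0     -3   17/2  115/2 ]
R3 <- R3 - (3/8)*R1:  [     0   17/4   79/8  225/8 ]
R3 <- R3 - (-17/12)*R2:  [       0        0   263/12  1315/12 ]
Row echelon form:
[ -8  -6      -5  |       29 ]
[  0  -3    17/2  |    115/2 ]
[  0   0  263/12  |  1315/12 ]
Back-substitution:
x_3 = (1315/12) / (263/12) = 5
x_2 = (115/2 - (17/2)*(5)) / -3 = -5
x_1 = (29 - (-6)*(-5) - (-5)*(5)) / -8 = -3

(-3, -5, 5)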